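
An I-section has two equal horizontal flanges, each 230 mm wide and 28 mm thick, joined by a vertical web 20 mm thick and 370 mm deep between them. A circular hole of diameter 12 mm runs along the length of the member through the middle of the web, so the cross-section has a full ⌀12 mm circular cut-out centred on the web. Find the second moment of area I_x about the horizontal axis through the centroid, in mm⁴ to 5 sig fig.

Split into non-overlapping primitives; take the origin at the lower-left of the bounding box.
Bottom flange: 230 × 28, A = 6 440 mm², y = 14 mm, Ī = 420746.7 mm⁴.
Web: 20 × 370, A = 7 400 mm², y = 213 mm, Ī = 84 421 667 mm⁴.
Top flange: 230 × 28, A = 6 440 mm², y = 412 mm, Ī = 420746.7 mm⁴.
Hole (subtracted): ⌀12, A = 113.0973 mm², y = 213 mm, Ī = 1017.876 mm⁴.
By symmetry the centroid is at mid-height, ȳ = 213 mm.
Transfer each piece to the horizontal axis through the centroid using Ī + A·d² with d = y − 213:
  bottom flange: d = -199 mm → contributes +255 451 187 mm⁴
  web: d = 0 mm → contributes +84 421 667 mm⁴
  top flange: d = 199 mm → contributes +255 451 187 mm⁴
  hole: d = 0 mm → contributes −1017.876 mm⁴
Total I = 595 323 022 mm⁴.

I_x ≈ 5.9532 × 10⁸ mm⁴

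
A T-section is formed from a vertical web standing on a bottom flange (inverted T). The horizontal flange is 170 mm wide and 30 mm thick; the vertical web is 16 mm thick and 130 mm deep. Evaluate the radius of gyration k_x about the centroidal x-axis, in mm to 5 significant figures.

Split into non-overlapping primitives; take the origin at the lower-left of the bounding box.
Flange: 170 × 30, A = 5 100 mm², y = 15 mm, Ī = 382 500 mm⁴.
Web: 16 × 130, A = 2 080 mm², y = 95 mm, Ī = 2 929 333 mm⁴.
Centroid: ȳ = ΣA·y / ΣA = 38.17549 mm.
Transfer each piece to the centroidal x-axis using Ī + A·d² with d = y − 38.17549:
  flange: d = -23.17549 mm → contributes +3 121 726 mm⁴
  web: d = 56.82451 mm → contributes +9 645 706 mm⁴
Total I = 12 767 432 mm⁴.
Radius of gyration: k = √(I/A) = √(12 767 432 / 7 180) = 42.16864 mm.

k_x ≈ 42.169 mm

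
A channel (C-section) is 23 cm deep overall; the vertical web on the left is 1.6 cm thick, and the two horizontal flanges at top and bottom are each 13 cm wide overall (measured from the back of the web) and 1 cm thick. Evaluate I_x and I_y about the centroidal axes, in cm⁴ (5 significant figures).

Treat the section as a set of non-overlapping primitives; coordinates are from the bounding-box lower-left.
Web: 1.6 × 23, A = 36.8 cm², y = 11.5 cm, Ī = 1622.267 cm⁴.
Top flange (beyond web): 11.4 × 1, A = 11.4 cm², y = 22.5 cm, Ī = 0.95 cm⁴.
Bottom flange (beyond web): 11.4 × 1, A = 11.4 cm², y = 0.5 cm, Ī = 0.95 cm⁴.
By symmetry the centroid is at mid-height, ȳ = 11.5 cm.
Transfer each piece to the centroidal x-axis using Ī + A·d² with d = y − 11.5:
  web: d = 0 cm → contributes +1622.267 cm⁴
  top flange (beyond web): d = 11 cm → contributes +1380.35 cm⁴
  bottom flange (beyond web): d = -11 cm → contributes +1380.35 cm⁴
Total I = 4382.967 cm⁴.
For the y-axis: x̄ = 3.286577 cm.
Repeating about the centroidal y-axis gives I_y = 849.5639 cm⁴.

I_x ≈ 4383.0 cm⁴, I_y ≈ 849.56 cm⁴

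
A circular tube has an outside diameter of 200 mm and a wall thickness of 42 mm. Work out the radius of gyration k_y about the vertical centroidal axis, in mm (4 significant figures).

Break the section into simple shapes (no overlaps), measuring from the bottom-left corner of the bounding box.
Outer circle: ⌀200, A = 31415.9 mm², x = 100 mm, Ī = 78 539 816 mm⁴.
Bore (subtracted): ⌀116, A = 10568.3 mm², x = 100 mm, Ī = 8 887 955 mm⁴.
By symmetry the centroid is at mid-width, x̄ = 100 mm.
All pieces are centred on the vertical centroidal axis, so I = ΣĪ (holes subtracted) = 69 651 861 mm⁴.
Radius of gyration: k = √(I/A) = √(69 651 861 / 20847.6) = 57.8014 mm.

k_y ≈ 57.80 mm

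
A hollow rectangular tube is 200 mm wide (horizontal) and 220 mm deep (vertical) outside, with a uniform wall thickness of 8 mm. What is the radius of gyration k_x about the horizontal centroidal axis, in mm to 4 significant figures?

Decompose the section into non-overlapping parts with the origin at the bottom-left of its bounding rectangle.
Outer rectangle: 200 × 220, A = 44 000 mm², y = 110 mm, Ī = 177 466 667 mm⁴.
Inner void (subtracted): 184 × 204, A = 37 536 mm², y = 110 mm, Ī = 130 174 848 mm⁴.
By symmetry the centroid is at mid-height, ȳ = 110 mm.
All pieces are centred on the horizontal centroidal axis, so I = ΣĪ (holes subtracted) = 47 291 819 mm⁴.
Radius of gyration: k = √(I/A) = √(47 291 819 / 6 464) = 85.5347 mm.

k_x ≈ 85.53 mm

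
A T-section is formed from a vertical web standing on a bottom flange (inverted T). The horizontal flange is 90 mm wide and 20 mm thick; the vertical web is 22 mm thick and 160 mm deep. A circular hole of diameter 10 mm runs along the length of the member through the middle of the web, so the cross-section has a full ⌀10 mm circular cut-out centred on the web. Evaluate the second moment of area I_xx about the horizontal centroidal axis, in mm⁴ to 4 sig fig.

Split into non-overlapping primitives; take the origin at the lower-left of the bounding box.
Flange: 90 × 20, A = 1 800 mm², y = 10 mm, Ī = 60 000 mm⁴.
Web: 22 × 160, A = 3 520 mm², y = 100 mm, Ī = 7 509 333 mm⁴.
Hole (subtracted): ⌀10, A = 78.5398 mm², y = 100 mm, Ī = 490.874 mm⁴.
Centroid: ȳ = ΣA·y / ΣA = 69.0926 mm.
Transfer each piece to the horizontal centroidal axis using Ī + A·d² with d = y − 69.0926:
  flange: d = -59.0926 mm → contributes +6 345 480 mm⁴
  web: d = 30.9074 mm → contributes +10 871 878 mm⁴
  hole: d = 30.9074 mm → contributes −75517.5 mm⁴
Total I = 17 141 841 mm⁴.

I_xx ≈ 1.714 × 10⁷ mm⁴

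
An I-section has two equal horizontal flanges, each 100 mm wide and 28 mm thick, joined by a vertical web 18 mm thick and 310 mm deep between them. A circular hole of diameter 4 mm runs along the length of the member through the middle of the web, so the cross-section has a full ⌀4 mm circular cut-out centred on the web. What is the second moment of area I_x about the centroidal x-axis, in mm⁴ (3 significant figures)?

I_x ≈ 2.05 × 10⁸ mm⁴

Break the section into simple shapes (no overlaps), measuring from the bottom-left corner of the bounding box.
Bottom flange: 100 × 28, A = 2 800 mm², y = 14 mm, Ī = 182 933 mm⁴.
Web: 18 × 310, A = 5 580 mm², y = 183 mm, Ī = 44 686 500 mm⁴.
Top flange: 100 × 28, A = 2 800 mm², y = 352 mm, Ī = 182 933 mm⁴.
Hole (subtracted): ⌀4, A = 12.566 mm², y = 183 mm, Ī = 12.566 mm⁴.
By symmetry the centroid is at mid-height, ȳ = 183 mm.
Transfer each piece to the centroidal x-axis using Ī + A·d² with d = y − 183:
  bottom flange: d = -169 mm → contributes +80 153 733 mm⁴
  web: d = 0 mm → contributes +44 686 500 mm⁴
  top flange: d = 169 mm → contributes +80 153 733 mm⁴
  hole: d = 0 mm → contributes −12.566 mm⁴
Total I = 204 993 954 mm⁴.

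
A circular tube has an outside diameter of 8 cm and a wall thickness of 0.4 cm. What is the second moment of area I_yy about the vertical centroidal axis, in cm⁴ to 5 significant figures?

I_yy ≈ 69.145 cm⁴

Break the section into simple shapes (no overlaps), measuring from the bottom-left corner of the bounding box.
Outer circle: ⌀8, A = 50.26548 cm², x = 4 cm, Ī = 201.0619 cm⁴.
Bore (subtracted): ⌀7.2, A = 40.71504 cm², x = 4 cm, Ī = 131.9167 cm⁴.
By symmetry the centroid is at mid-width, x̄ = 4 cm.
All pieces are centred on the vertical centroidal axis, so I = ΣĪ (holes subtracted) = 69.1452 cm⁴.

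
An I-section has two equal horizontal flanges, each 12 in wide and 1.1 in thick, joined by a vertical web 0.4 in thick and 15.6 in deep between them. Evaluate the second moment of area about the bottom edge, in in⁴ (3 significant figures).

Decompose the section into non-overlapping parts with the origin at the bottom-left of its bounding rectangle.
Bottom flange: 12 × 1.1, A = 13.2 in², y = 0.55 in, Ī = 1.331 in⁴.
Web: 0.4 × 15.6, A = 6.24 in², y = 8.9 in, Ī = 126.55 in⁴.
Top flange: 12 × 1.1, A = 13.2 in², y = 17.25 in, Ī = 1.331 in⁴.
Transfer each piece to a horizontal axis along the bottom face using Ī + A·d² with d = y − 0:
  bottom flange: d = 0.55 in → contributes +5.324 in⁴
  web: d = 8.9 in → contributes +620.82 in⁴
  top flange: d = 17.25 in → contributes +3929.2 in⁴
Total I = 4555.3 in⁴.

I_base ≈ 4560 in⁴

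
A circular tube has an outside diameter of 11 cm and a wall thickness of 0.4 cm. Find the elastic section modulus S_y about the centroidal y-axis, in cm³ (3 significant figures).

Break the section into simple shapes (no overlaps), measuring from the bottom-left corner of the bounding box.
Outer circle: ⌀11, A = 95.033 cm², x = 5.5 cm, Ī = 718.69 cm⁴.
Bore (subtracted): ⌀10.2, A = 81.713 cm², x = 5.5 cm, Ī = 531.34 cm⁴.
By symmetry the centroid is at mid-width, x̄ = 5.5 cm.
All pieces are centred on the centroidal y-axis, so I = ΣĪ (holes subtracted) = 187.35 cm⁴.
Extreme fibre distance c = 5.5 cm; S = I/c = 34.064 cm³.

S_y ≈ 34.1 cm³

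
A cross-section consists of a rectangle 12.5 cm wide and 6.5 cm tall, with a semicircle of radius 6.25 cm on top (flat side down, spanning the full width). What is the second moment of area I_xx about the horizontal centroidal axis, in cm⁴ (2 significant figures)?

Decompose the section into non-overlapping parts with the origin at the bottom-left of its bounding rectangle.
Rectangular body: 12.5 × 6.5, A = 81.25 cm², y = 3.25 cm, Ī = 286.1 cm⁴.
Semicircular cap: semicircle r = 6.25, A = 61.36 cm², y = 9.153 cm, Ī = 167.5 cm⁴.
Centroid: ȳ = ΣA·y / ΣA = 5.79 cm.
Transfer each piece to the horizontal centroidal axis using Ī + A·d² with d = y − 5.79:
  rectangular body: d = -2.54 cm → contributes +810.1 cm⁴
  semicircular cap: d = 3.363 cm → contributes +861.4 cm⁴
Total I = 1 672 cm⁴.

I_xx ≈ 1700 cm⁴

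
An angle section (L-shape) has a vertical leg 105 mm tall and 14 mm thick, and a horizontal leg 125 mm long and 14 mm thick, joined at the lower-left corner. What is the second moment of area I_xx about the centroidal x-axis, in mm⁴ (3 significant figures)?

I_xx ≈ 2.94 × 10⁶ mm⁴

Split into non-overlapping primitives; take the origin at the lower-left of the bounding box.
Vertical leg: 14 × 105, A = 1 470 mm², y = 52.5 mm, Ī = 1 350 563 mm⁴.
Horizontal leg (remainder): 111 × 14, A = 1 554 mm², y = 7 mm, Ī = 25 382 mm⁴.
Centroid: ȳ = ΣA·y / ΣA = 29.118 mm.
Transfer each piece to the centroidal x-axis using Ī + A·d² with d = y − 29.118:
  vertical leg: d = 23.382 mm → contributes +2 154 234 mm⁴
  horizontal leg (remainder): d = -22.118 mm → contributes +785 612 mm⁴
Total I = 2 939 846 mm⁴.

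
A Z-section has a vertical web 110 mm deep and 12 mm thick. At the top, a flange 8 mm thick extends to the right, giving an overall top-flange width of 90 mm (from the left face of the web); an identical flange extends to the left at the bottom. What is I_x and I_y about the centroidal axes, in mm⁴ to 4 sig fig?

Treat the section as a set of non-overlapping primitives; coordinates are from the bounding-box lower-left.
Web: 12 × 110, A = 1 320 mm², y = 55 mm, Ī = 1 331 000 mm⁴.
Top flange (beyond web): 78 × 8, A = 624 mm², y = 106 mm, Ī = 3 328 mm⁴.
Bottom flange (beyond web): 78 × 8, A = 624 mm², y = 4 mm, Ī = 3 328 mm⁴.
Centroid: ȳ = ΣA·y / ΣA = 55 mm.
Transfer each piece to the centroidal x-axis using Ī + A·d² with d = y − 55:
  web: d = 0 mm → contributes +1 331 000 mm⁴
  top flange (beyond web): d = 51 mm → contributes +1 626 352 mm⁴
  bottom flange (beyond web): d = -51 mm → contributes +1 626 352 mm⁴
Total I = 4 583 704 mm⁴.
For the y-axis: x̄ = 84 mm.
Repeating about the centroidal y-axis gives I_y = 3 175 776 mm⁴.

I_x ≈ 4.584 × 10⁶ mm⁴, I_y ≈ 3.176 × 10⁶ mm⁴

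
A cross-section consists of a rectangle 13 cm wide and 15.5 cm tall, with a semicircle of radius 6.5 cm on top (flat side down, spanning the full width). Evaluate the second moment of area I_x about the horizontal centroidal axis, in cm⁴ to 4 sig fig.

Split into non-overlapping primitives; take the origin at the lower-left of the bounding box.
Rectangular body: 13 × 15.5, A = 201.5 cm², y = 7.75 cm, Ī = 4034.2 cm⁴.
Semicircular cap: semicircle r = 6.5, A = 66.3661 cm², y = 18.2587 cm, Ī = 195.923 cm⁴.
Centroid: ȳ = ΣA·y / ΣA = 10.3536 cm.
Transfer each piece to the horizontal centroidal axis using Ī + A·d² with d = y − 10.3536:
  rectangular body: d = -2.60362 cm → contributes +5400.13 cm⁴
  semicircular cap: d = 7.90507 cm → contributes +4343.15 cm⁴
Total I = 9743.28 cm⁴.

I_x ≈ 9743 cm⁴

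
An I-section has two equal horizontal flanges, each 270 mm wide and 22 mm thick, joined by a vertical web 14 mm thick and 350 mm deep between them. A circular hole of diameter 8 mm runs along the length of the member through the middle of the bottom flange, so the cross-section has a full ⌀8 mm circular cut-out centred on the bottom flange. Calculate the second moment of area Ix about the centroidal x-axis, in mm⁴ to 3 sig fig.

Split into non-overlapping primitives; take the origin at the lower-left of the bounding box.
Bottom flange: 270 × 22, A = 5 940 mm², y = 11 mm, Ī = 239 580 mm⁴.
Web: 14 × 350, A = 4 900 mm², y = 197 mm, Ī = 50 020 833 mm⁴.
Top flange: 270 × 22, A = 5 940 mm², y = 383 mm, Ī = 239 580 mm⁴.
Hole (subtracted): ⌀8, A = 50.265 mm², y = 11 mm, Ī = 201.06 mm⁴.
Centroid: ȳ = ΣA·y / ΣA = 197.56 mm.
Transfer each piece to the centroidal x-axis using Ī + A·d² with d = y − 197.56:
  bottom flange: d = -186.56 mm → contributes +206 976 551 mm⁴
  web: d = -0.55885 mm → contributes +50 022 364 mm⁴
  top flange: d = 185.44 mm → contributes +204 506 800 mm⁴
  hole: d = -186.56 mm → contributes −1 749 651 mm⁴
Total I = 459 756 063 mm⁴.

Ix ≈ 4.60 × 10⁸ mm⁴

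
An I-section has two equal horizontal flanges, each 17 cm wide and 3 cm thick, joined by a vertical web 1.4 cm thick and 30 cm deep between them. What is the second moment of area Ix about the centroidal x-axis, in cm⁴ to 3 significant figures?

Decompose the section into non-overlapping parts with the origin at the bottom-left of its bounding rectangle.
Bottom flange: 17 × 3, A = 51 cm², y = 1.5 cm, Ī = 38.25 cm⁴.
Web: 1.4 × 30, A = 42 cm², y = 18 cm, Ī = 3 150 cm⁴.
Top flange: 17 × 3, A = 51 cm², y = 34.5 cm, Ī = 38.25 cm⁴.
By symmetry the centroid is at mid-height, ȳ = 18 cm.
Transfer each piece to the centroidal x-axis using Ī + A·d² with d = y − 18:
  bottom flange: d = -16.5 cm → contributes +13 923 cm⁴
  web: d = 0 cm → contributes +3 150 cm⁴
  top flange: d = 16.5 cm → contributes +13 923 cm⁴
Total I = 30 996 cm⁴.

Ix ≈ 3.10 × 10⁴ cm⁴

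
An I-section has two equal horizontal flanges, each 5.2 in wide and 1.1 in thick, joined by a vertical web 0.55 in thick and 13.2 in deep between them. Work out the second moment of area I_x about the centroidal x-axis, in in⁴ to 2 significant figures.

Treat the section as a set of non-overlapping primitives; coordinates are from the bounding-box lower-left.
Bottom flange: 5.2 × 1.1, A = 5.72 in², y = 0.55 in, Ī = 0.5768 in⁴.
Web: 0.55 × 13.2, A = 7.26 in², y = 7.7 in, Ī = 105.4 in⁴.
Top flange: 5.2 × 1.1, A = 5.72 in², y = 14.85 in, Ī = 0.5768 in⁴.
By symmetry the centroid is at mid-height, ȳ = 7.7 in.
Transfer each piece to the centroidal x-axis using Ī + A·d² with d = y − 7.7:
  bottom flange: d = -7.15 in → contributes +293 in⁴
  web: d = 0 in → contributes +105.4 in⁴
  top flange: d = 7.15 in → contributes +293 in⁴
Total I = 691.4 in⁴.

I_x ≈ 690 in⁴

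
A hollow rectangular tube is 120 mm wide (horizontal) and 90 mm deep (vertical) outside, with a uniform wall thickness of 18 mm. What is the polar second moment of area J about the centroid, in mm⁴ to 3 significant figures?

Treat the section as a set of non-overlapping primitives; coordinates are from the bounding-box lower-left.
Outer rectangle: 120 × 90, A = 10 800 mm², y = 45 mm, Ī = 7 290 000 mm⁴.
Inner void (subtracted): 84 × 54, A = 4 536 mm², y = 45 mm, Ī = 1 102 248 mm⁴.
By symmetry the centroid is at mid-height, ȳ = 45 mm.
All pieces are centred on the centroidal x-axis, so I = ΣĪ (holes subtracted) = 6 187 752 mm⁴.
Repeating about the centroidal y-axis gives I_y = 10 292 832 mm⁴.
Polar second moment: J = I_x + I_y = 16 480 584 mm⁴.

J ≈ 1.65 × 10⁷ mm⁴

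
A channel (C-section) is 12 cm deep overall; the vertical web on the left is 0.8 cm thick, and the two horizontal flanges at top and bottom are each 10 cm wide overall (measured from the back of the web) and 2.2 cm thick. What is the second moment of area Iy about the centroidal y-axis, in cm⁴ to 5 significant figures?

Iy ≈ 480.02 cm⁴

Break the section into simple shapes (no overlaps), measuring from the bottom-left corner of the bounding box.
Web: 0.8 × 12, A = 9.6 cm², x = 0.4 cm, Ī = 0.512 cm⁴.
Top flange (beyond web): 9.2 × 2.2, A = 20.24 cm², x = 5.4 cm, Ī = 142.7595 cm⁴.
Bottom flange (beyond web): 9.2 × 2.2, A = 20.24 cm², x = 5.4 cm, Ī = 142.7595 cm⁴.
Centroid: x̄ = ΣA·x / ΣA = 4.441534 cm.
Transfer each piece to the centroidal y-axis using Ī + A·d² with d = x − 4.441534:
  web: d = -4.041534 cm → contributes +157.3183 cm⁴
  top flange (beyond web): d = 0.9584665 cm → contributes +161.3531 cm⁴
  bottom flange (beyond web): d = 0.9584665 cm → contributes +161.3531 cm⁴
Total I = 480.0245 cm⁴.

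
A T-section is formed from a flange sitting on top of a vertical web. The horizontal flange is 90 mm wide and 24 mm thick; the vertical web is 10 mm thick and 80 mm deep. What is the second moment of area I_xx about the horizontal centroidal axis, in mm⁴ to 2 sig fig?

I_xx ≈ 2.1 × 10⁶ mm⁴

Break the section into simple shapes (no overlaps), measuring from the bottom-left corner of the bounding box.
Flange: 90 × 24, A = 2 160 mm², y = 92 mm, Ī = 103 680 mm⁴.
Web: 10 × 80, A = 800 mm², y = 40 mm, Ī = 426 667 mm⁴.
Centroid: ȳ = ΣA·y / ΣA = 77.95 mm.
Transfer each piece to the horizontal centroidal axis using Ī + A·d² with d = y − 77.95:
  flange: d = 14.05 mm → contributes +530 316 mm⁴
  web: d = -37.95 mm → contributes +1 578 583 mm⁴
Total I = 2 108 898 mm⁴.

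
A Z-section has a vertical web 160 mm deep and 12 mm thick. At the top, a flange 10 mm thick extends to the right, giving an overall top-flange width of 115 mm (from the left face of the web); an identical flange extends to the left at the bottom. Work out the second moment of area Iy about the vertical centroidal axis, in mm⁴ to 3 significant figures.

Decompose the section into non-overlapping parts with the origin at the bottom-left of its bounding rectangle.
Web: 12 × 160, A = 1 920 mm², x = 109 mm, Ī = 23 040 mm⁴.
Top flange (beyond web): 103 × 10, A = 1 030 mm², x = 166.5 mm, Ī = 910 606 mm⁴.
Bottom flange (beyond web): 103 × 10, A = 1 030 mm², x = 51.5 mm, Ī = 910 606 mm⁴.
Centroid: x̄ = ΣA·x / ΣA = 109 mm.
Transfer each piece to the vertical centroidal axis using Ī + A·d² with d = x − 109:
  web: d = 0 mm → contributes +23 040 mm⁴
  top flange (beyond web): d = 57.5 mm → contributes +4 316 043 mm⁴
  bottom flange (beyond web): d = -57.5 mm → contributes +4 316 043 mm⁴
Total I = 8 655 127 mm⁴.

Iy ≈ 8.66 × 10⁶ mm⁴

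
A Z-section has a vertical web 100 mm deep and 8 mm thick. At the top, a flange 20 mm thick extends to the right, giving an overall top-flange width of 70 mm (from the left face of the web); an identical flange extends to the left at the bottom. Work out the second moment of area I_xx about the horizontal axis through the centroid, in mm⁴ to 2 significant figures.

Decompose the section into non-overlapping parts with the origin at the bottom-left of its bounding rectangle.
Web: 8 × 100, A = 800 mm², y = 50 mm, Ī = 666 667 mm⁴.
Top flange (beyond web): 62 × 20, A = 1 240 mm², y = 90 mm, Ī = 41 333 mm⁴.
Bottom flange (beyond web): 62 × 20, A = 1 240 mm², y = 10 mm, Ī = 41 333 mm⁴.
Centroid: ȳ = ΣA·y / ΣA = 50 mm.
Transfer each piece to the horizontal axis through the centroid using Ī + A·d² with d = y − 50:
  web: d = 0 mm → contributes +666 667 mm⁴
  top flange (beyond web): d = 40 mm → contributes +2 025 333 mm⁴
  bottom flange (beyond web): d = -40 mm → contributes +2 025 333 mm⁴
Total I = 4 717 333 mm⁴.

I_xx ≈ 4.7 × 10⁶ mm⁴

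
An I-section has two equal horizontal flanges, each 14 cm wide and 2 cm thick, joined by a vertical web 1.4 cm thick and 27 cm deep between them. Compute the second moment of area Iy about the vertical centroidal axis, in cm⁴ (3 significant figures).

Iy ≈ 921 cm⁴

Decompose the section into non-overlapping parts with the origin at the bottom-left of its bounding rectangle.
Bottom flange: 14 × 2, A = 28 cm², x = 7 cm, Ī = 457.33 cm⁴.
Web: 1.4 × 27, A = 37.8 cm², x = 7 cm, Ī = 6.174 cm⁴.
Top flange: 14 × 2, A = 28 cm², x = 7 cm, Ī = 457.33 cm⁴.
By symmetry the centroid is at mid-width, x̄ = 7 cm.
All pieces are centred on the vertical centroidal axis, so I = ΣĪ = 920.84 cm⁴.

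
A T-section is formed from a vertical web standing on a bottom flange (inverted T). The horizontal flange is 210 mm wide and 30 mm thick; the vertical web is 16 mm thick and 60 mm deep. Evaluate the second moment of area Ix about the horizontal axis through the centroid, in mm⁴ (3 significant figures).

Split into non-overlapping primitives; take the origin at the lower-left of the bounding box.
Flange: 210 × 30, A = 6 300 mm², y = 15 mm, Ī = 472 500 mm⁴.
Web: 16 × 60, A = 960 mm², y = 60 mm, Ī = 288 000 mm⁴.
Centroid: ȳ = ΣA·y / ΣA = 20.95 mm.
Transfer each piece to the horizontal axis through the centroid using Ī + A·d² with d = y − 20.95:
  flange: d = -5.9504 mm → contributes +695 567 mm⁴
  web: d = 39.05 mm → contributes +1 751 875 mm⁴
Total I = 2 447 442 mm⁴.

Ix ≈ 2.45 × 10⁶ mm⁴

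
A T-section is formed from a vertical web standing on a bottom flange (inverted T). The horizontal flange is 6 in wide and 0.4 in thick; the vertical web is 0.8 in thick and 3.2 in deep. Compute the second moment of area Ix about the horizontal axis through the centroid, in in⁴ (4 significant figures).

Ix ≈ 6.230 in⁴

Treat the section as a set of non-overlapping primitives; coordinates are from the bounding-box lower-left.
Flange: 6 × 0.4, A = 2.4 in², y = 0.2 in, Ī = 0.032 in⁴.
Web: 0.8 × 3.2, A = 2.56 in², y = 2 in, Ī = 2.18453 in⁴.
Centroid: ȳ = ΣA·y / ΣA = 1.12903 in.
Transfer each piece to the horizontal axis through the centroid using Ī + A·d² with d = y − 1.12903:
  flange: d = -0.929032 in → contributes +2.10344 in⁴
  web: d = 0.870968 in → contributes +4.12651 in⁴
Total I = 6.22995 in⁴.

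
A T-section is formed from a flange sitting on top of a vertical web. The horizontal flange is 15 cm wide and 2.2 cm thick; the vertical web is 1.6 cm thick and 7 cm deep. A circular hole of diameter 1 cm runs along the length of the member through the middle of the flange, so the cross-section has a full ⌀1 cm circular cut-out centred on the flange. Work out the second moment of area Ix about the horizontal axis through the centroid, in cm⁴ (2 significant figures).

Decompose the section into non-overlapping parts with the origin at the bottom-left of its bounding rectangle.
Flange: 15 × 2.2, A = 33 cm², y = 8.1 cm, Ī = 13.31 cm⁴.
Web: 1.6 × 7, A = 11.2 cm², y = 3.5 cm, Ī = 45.73 cm⁴.
Hole (subtracted): ⌀1, A = 0.7854 cm², y = 8.1 cm, Ī = 0.04909 cm⁴.
Centroid: ȳ = ΣA·y / ΣA = 6.913 cm.
Transfer each piece to the horizontal axis through the centroid using Ī + A·d² with d = y − 6.913:
  flange: d = 1.187 cm → contributes +59.78 cm⁴
  web: d = -3.413 cm → contributes +176.2 cm⁴
  hole: d = 1.187 cm → contributes −1.155 cm⁴
Total I = 234.8 cm⁴.

Ix ≈ 230 cm⁴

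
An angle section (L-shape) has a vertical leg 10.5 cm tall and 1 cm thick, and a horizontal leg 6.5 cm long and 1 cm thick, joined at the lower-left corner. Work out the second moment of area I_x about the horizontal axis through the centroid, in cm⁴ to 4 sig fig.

Break the section into simple shapes (no overlaps), measuring from the bottom-left corner of the bounding box.
Vertical leg: 1 × 10.5, A = 10.5 cm², y = 5.25 cm, Ī = 96.4688 cm⁴.
Horizontal leg (remainder): 5.5 × 1, A = 5.5 cm², y = 0.5 cm, Ī = 0.458333 cm⁴.
Centroid: ȳ = ΣA·y / ΣA = 3.61719 cm.
Transfer each piece to the horizontal axis through the centroid using Ī + A·d² with d = y − 3.61719:
  vertical leg: d = 1.63281 cm → contributes +124.463 cm⁴
  horizontal leg (remainder): d = -3.11719 cm → contributes +53.9011 cm⁴
Total I = 178.364 cm⁴.

I_x ≈ 178.4 cm⁴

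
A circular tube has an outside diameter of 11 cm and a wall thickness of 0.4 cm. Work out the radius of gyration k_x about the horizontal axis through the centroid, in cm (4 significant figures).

Treat the section as a set of non-overlapping primitives; coordinates are from the bounding-box lower-left.
Outer circle: ⌀11, A = 95.0332 cm², y = 5.5 cm, Ī = 718.688 cm⁴.
Bore (subtracted): ⌀10.2, A = 81.7128 cm², y = 5.5 cm, Ī = 531.338 cm⁴.
By symmetry the centroid is at mid-height, ȳ = 5.5 cm.
All pieces are centred on the horizontal axis through the centroid, so I = ΣĪ (holes subtracted) = 187.351 cm⁴.
Radius of gyration: k = √(I/A) = √(187.351 / 13.3204) = 3.75033 cm.

k_x ≈ 3.750 cm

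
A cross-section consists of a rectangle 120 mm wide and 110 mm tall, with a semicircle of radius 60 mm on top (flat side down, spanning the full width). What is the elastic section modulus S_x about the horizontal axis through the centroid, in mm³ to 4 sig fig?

S_x ≈ 4.442 × 10⁵ mm³

Treat the section as a set of non-overlapping primitives; coordinates are from the bounding-box lower-left.
Rectangular body: 120 × 110, A = 13 200 mm², y = 55 mm, Ī = 13 310 000 mm⁴.
Semicircular cap: semicircle r = 60, A = 5654.87 mm², y = 135.465 mm, Ī = 1 422 450 mm⁴.
Centroid: ȳ = ΣA·y / ΣA = 79.1326 mm.
Transfer each piece to the horizontal axis through the centroid using Ī + A·d² with d = y − 79.1326:
  rectangular body: d = -24.1326 mm → contributes +20 997 472 mm⁴
  semicircular cap: d = 56.3322 mm → contributes +19 367 104 mm⁴
Total I = 40 364 575 mm⁴.
Extreme fibre distance c = 90.8674 mm; S = I/c = 444 214 mm³.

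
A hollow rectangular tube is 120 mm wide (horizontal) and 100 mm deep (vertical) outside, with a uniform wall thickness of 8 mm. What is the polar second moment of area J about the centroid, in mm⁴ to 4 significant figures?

Split into non-overlapping primitives; take the origin at the lower-left of the bounding box.
Outer rectangle: 120 × 100, A = 12 000 mm², y = 50 mm, Ī = 10 000 000 mm⁴.
Inner void (subtracted): 104 × 84, A = 8 736 mm², y = 50 mm, Ī = 5 136 768 mm⁴.
By symmetry the centroid is at mid-height, ȳ = 50 mm.
All pieces are centred on the centroidal x-axis, so I = ΣĪ (holes subtracted) = 4 863 232 mm⁴.
Repeating about the centroidal y-axis gives I_y = 6 525 952 mm⁴.
Polar second moment: J = I_x + I_y = 11 389 184 mm⁴.

J ≈ 1.139 × 10⁷ mm⁴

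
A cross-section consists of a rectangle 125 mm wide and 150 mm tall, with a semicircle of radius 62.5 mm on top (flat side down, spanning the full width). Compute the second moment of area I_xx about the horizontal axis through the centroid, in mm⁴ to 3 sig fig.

Decompose the section into non-overlapping parts with the origin at the bottom-left of its bounding rectangle.
Rectangular body: 125 × 150, A = 18 750 mm², y = 75 mm, Ī = 35 156 250 mm⁴.
Semicircular cap: semicircle r = 62.5, A = 6135.9 mm², y = 176.53 mm, Ī = 1 674 758 mm⁴.
Centroid: ȳ = ΣA·y / ΣA = 100.03 mm.
Transfer each piece to the horizontal axis through the centroid using Ī + A·d² with d = y − 100.03:
  rectangular body: d = -25.032 mm → contributes +46 905 405 mm⁴
  semicircular cap: d = 76.493 mm → contributes +37 577 531 mm⁴
Total I = 84 482 936 mm⁴.

I_xx ≈ 8.45 × 10⁷ mm⁴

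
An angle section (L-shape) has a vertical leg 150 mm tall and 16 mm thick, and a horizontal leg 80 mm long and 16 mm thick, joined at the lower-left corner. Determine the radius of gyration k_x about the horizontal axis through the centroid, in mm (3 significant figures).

Decompose the section into non-overlapping parts with the origin at the bottom-left of its bounding rectangle.
Vertical leg: 16 × 150, A = 2 400 mm², y = 75 mm, Ī = 4 500 000 mm⁴.
Horizontal leg (remainder): 64 × 16, A = 1 024 mm², y = 8 mm, Ī = 21 845 mm⁴.
Centroid: ȳ = ΣA·y / ΣA = 54.963 mm.
Transfer each piece to the horizontal axis through the centroid using Ī + A·d² with d = y − 54.963:
  vertical leg: d = 20.037 mm → contributes +5 463 592 mm⁴
  horizontal leg (remainder): d = -46.963 mm → contributes +2 280 264 mm⁴
Total I = 7 743 857 mm⁴.
Radius of gyration: k = √(I/A) = √(7 743 857 / 3 424) = 47.557 mm.

k_x ≈ 47.6 mm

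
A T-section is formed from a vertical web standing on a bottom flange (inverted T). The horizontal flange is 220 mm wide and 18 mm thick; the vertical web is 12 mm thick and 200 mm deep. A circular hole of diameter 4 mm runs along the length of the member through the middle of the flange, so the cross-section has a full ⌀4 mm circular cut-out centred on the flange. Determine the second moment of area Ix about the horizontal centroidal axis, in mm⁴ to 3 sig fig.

Split into non-overlapping primitives; take the origin at the lower-left of the bounding box.
Flange: 220 × 18, A = 3 960 mm², y = 9 mm, Ī = 106 920 mm⁴.
Web: 12 × 200, A = 2 400 mm², y = 118 mm, Ī = 8 000 000 mm⁴.
Hole (subtracted): ⌀4, A = 12.566 mm², y = 9 mm, Ī = 12.566 mm⁴.
Centroid: ȳ = ΣA·y / ΣA = 50.214 mm.
Transfer each piece to the horizontal centroidal axis using Ī + A·d² with d = y − 50.214:
  flange: d = -41.214 mm → contributes +6 833 190 mm⁴
  web: d = 67.786 mm → contributes +19 028 021 mm⁴
  hole: d = -41.214 mm → contributes −21 357 mm⁴
Total I = 25 839 854 mm⁴.

Ix ≈ 2.58 × 10⁷ mm⁴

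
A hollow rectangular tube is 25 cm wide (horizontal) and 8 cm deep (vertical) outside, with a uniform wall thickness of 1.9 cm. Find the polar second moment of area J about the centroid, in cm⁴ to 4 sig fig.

Treat the section as a set of non-overlapping primitives; coordinates are from the bounding-box lower-left.
Outer rectangle: 25 × 8, A = 200 cm², y = 4 cm, Ī = 1066.67 cm⁴.
Inner void (subtracted): 21.2 × 4.2, A = 89.04 cm², y = 4 cm, Ī = 130.889 cm⁴.
By symmetry the centroid is at mid-height, ȳ = 4 cm.
All pieces are centred on the centroidal x-axis, so I = ΣĪ (holes subtracted) = 935.778 cm⁴.
Repeating about the centroidal y-axis gives I_y = 7081.82 cm⁴.
Polar second moment: J = I_x + I_y = 8017.6 cm⁴.

J ≈ 8018 cm⁴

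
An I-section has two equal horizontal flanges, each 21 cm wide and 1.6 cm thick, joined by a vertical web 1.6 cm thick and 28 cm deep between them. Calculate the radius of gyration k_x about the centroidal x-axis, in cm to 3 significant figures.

Decompose the section into non-overlapping parts with the origin at the bottom-left of its bounding rectangle.
Bottom flange: 21 × 1.6, A = 33.6 cm², y = 0.8 cm, Ī = 7.168 cm⁴.
Web: 1.6 × 28, A = 44.8 cm², y = 15.6 cm, Ī = 2926.9 cm⁴.
Top flange: 21 × 1.6, A = 33.6 cm², y = 30.4 cm, Ī = 7.168 cm⁴.
By symmetry the centroid is at mid-height, ȳ = 15.6 cm.
Transfer each piece to the centroidal x-axis using Ī + A·d² with d = y − 15.6:
  bottom flange: d = -14.8 cm → contributes +7366.9 cm⁴
  web: d = 0 cm → contributes +2926.9 cm⁴
  top flange: d = 14.8 cm → contributes +7366.9 cm⁴
Total I = 17 661 cm⁴.
Radius of gyration: k = √(I/A) = √(17 661 / 112) = 12.557 cm.

k_x ≈ 12.6 cm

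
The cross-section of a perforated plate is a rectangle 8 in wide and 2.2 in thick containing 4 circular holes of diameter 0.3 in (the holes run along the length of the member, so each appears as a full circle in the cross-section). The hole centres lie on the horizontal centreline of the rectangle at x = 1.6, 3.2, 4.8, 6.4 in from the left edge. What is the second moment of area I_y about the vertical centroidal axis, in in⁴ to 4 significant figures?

Break the section into simple shapes (no overlaps), measuring from the bottom-left corner of the bounding box.
Plate: 8 × 2.2, A = 17.6 in², x = 4 in, Ī = 93.8667 in⁴.
Hole 1 (subtracted): ⌀0.3, A = 0.0706858 in², x = 1.6 in, Ī = 0.000397608 in⁴.
Hole 2 (subtracted): ⌀0.3, A = 0.0706858 in², x = 3.2 in, Ī = 0.000397608 in⁴.
Hole 3 (subtracted): ⌀0.3, A = 0.0706858 in², x = 4.8 in, Ī = 0.000397608 in⁴.
Hole 4 (subtracted): ⌀0.3, A = 0.0706858 in², x = 6.4 in, Ī = 0.000397608 in⁴.
By symmetry the centroid is at mid-width, x̄ = 4 in.
Transfer each piece to the vertical centroidal axis using Ī + A·d² with d = x − 4:
  plate: d = 0 in → contributes +93.8667 in⁴
  hole 1: d = -2.4 in → contributes −0.407548 in⁴
  hole 2: d = -0.8 in → contributes −0.0456365 in⁴
  hole 3: d = 0.8 in → contributes −0.0456365 in⁴
  hole 4: d = 2.4 in → contributes −0.407548 in⁴
Total I = 92.9603 in⁴.

I_y ≈ 92.96 in⁴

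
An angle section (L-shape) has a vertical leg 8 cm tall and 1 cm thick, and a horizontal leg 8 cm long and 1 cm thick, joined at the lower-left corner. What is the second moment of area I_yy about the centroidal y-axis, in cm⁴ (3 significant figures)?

I_yy ≈ 89.0 cm⁴

Break the section into simple shapes (no overlaps), measuring from the bottom-left corner of the bounding box.
Vertical leg: 1 × 8, A = 8 cm², x = 0.5 cm, Ī = 0.66667 cm⁴.
Horizontal leg (remainder): 7 × 1, A = 7 cm², x = 4.5 cm, Ī = 28.583 cm⁴.
Centroid: x̄ = ΣA·x / ΣA = 2.3667 cm.
Transfer each piece to the centroidal y-axis using Ī + A·d² with d = x − 2.3667:
  vertical leg: d = -1.8667 cm → contributes +28.542 cm⁴
  horizontal leg (remainder): d = 2.1333 cm → contributes +60.441 cm⁴
Total I = 88.983 cm⁴.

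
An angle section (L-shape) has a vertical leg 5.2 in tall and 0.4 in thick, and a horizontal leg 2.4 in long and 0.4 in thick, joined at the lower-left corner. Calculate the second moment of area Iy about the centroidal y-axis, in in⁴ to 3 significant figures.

Treat the section as a set of non-overlapping primitives; coordinates are from the bounding-box lower-left.
Vertical leg: 0.4 × 5.2, A = 2.08 in², x = 0.2 in, Ī = 0.027733 in⁴.
Horizontal leg (remainder): 2 × 0.4, A = 0.8 in², x = 1.4 in, Ī = 0.26667 in⁴.
Centroid: x̄ = ΣA·x / ΣA = 0.53333 in.
Transfer each piece to the centroidal y-axis using Ī + A·d² with d = x − 0.53333:
  vertical leg: d = -0.33333 in → contributes +0.25884 in⁴
  horizontal leg (remainder): d = 0.86667 in → contributes +0.86756 in⁴
Total I = 1.1264 in⁴.

Iy ≈ 1.13 in⁴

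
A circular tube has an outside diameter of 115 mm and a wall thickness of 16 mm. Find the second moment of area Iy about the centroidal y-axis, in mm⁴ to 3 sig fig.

Treat the section as a set of non-overlapping primitives; coordinates are from the bounding-box lower-left.
Outer circle: ⌀115, A = 10 387 mm², x = 57.5 mm, Ī = 8 585 414 mm⁴.
Bore (subtracted): ⌀83, A = 5410.6 mm², x = 57.5 mm, Ī = 2 329 605 mm⁴.
By symmetry the centroid is at mid-width, x̄ = 57.5 mm.
All pieces are centred on the centroidal y-axis, so I = ΣĪ (holes subtracted) = 6 255 809 mm⁴.

Iy ≈ 6.26 × 10⁶ mm⁴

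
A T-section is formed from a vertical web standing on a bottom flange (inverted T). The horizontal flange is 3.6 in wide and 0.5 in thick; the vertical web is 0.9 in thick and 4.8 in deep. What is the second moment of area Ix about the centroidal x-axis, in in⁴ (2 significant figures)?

Treat the section as a set of non-overlapping primitives; coordinates are from the bounding-box lower-left.
Flange: 3.6 × 0.5, A = 1.8 in², y = 0.25 in, Ī = 0.0375 in⁴.
Web: 0.9 × 4.8, A = 4.32 in², y = 2.9 in, Ī = 8.294 in⁴.
Centroid: ȳ = ΣA·y / ΣA = 2.121 in.
Transfer each piece to the centroidal x-axis using Ī + A·d² with d = y − 2.121:
  flange: d = -1.871 in → contributes +6.336 in⁴
  web: d = 0.7794 in → contributes +10.92 in⁴
Total I = 17.25 in⁴.

Ix ≈ 17 in⁴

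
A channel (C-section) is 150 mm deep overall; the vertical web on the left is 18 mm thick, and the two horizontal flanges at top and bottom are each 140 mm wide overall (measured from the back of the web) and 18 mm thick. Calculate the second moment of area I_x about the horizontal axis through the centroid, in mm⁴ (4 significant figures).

I_x ≈ 2.431 × 10⁷ mm⁴

Break the section into simple shapes (no overlaps), measuring from the bottom-left corner of the bounding box.
Web: 18 × 150, A = 2 700 mm², y = 75 mm, Ī = 5 062 500 mm⁴.
Top flange (beyond web): 122 × 18, A = 2 196 mm², y = 141 mm, Ī = 59 292 mm⁴.
Bottom flange (beyond web): 122 × 18, A = 2 196 mm², y = 9 mm, Ī = 59 292 mm⁴.
By symmetry the centroid is at mid-height, ȳ = 75 mm.
Transfer each piece to the horizontal axis through the centroid using Ī + A·d² with d = y − 75:
  web: d = 0 mm → contributes +5 062 500 mm⁴
  top flange (beyond web): d = 66 mm → contributes +9 625 068 mm⁴
  bottom flange (beyond web): d = -66 mm → contributes +9 625 068 mm⁴
Total I = 24 312 636 mm⁴.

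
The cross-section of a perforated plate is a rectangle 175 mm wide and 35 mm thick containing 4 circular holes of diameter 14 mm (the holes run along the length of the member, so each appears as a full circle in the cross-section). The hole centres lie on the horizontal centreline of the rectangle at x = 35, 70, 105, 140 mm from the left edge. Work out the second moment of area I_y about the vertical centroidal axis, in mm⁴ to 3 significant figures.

Split into non-overlapping primitives; take the origin at the lower-left of the bounding box.
Plate: 175 × 35, A = 6 125 mm², x = 87.5 mm, Ī = 15 631 510 mm⁴.
Hole 1 (subtracted): ⌀14, A = 153.94 mm², x = 35 mm, Ī = 1885.7 mm⁴.
Hole 2 (subtracted): ⌀14, A = 153.94 mm², x = 70 mm, Ī = 1885.7 mm⁴.
Hole 3 (subtracted): ⌀14, A = 153.94 mm², x = 105 mm, Ī = 1885.7 mm⁴.
Hole 4 (subtracted): ⌀14, A = 153.94 mm², x = 140 mm, Ī = 1885.7 mm⁴.
By symmetry the centroid is at mid-width, x̄ = 87.5 mm.
Transfer each piece to the vertical centroidal axis using Ī + A·d² with d = x − 87.5:
  plate: d = 0 mm → contributes +15 631 510 mm⁴
  hole 1: d = -52.5 mm → contributes −426 177 mm⁴
  hole 2: d = -17.5 mm → contributes −49 029 mm⁴
  hole 3: d = 17.5 mm → contributes −49 029 mm⁴
  hole 4: d = 52.5 mm → contributes −426 177 mm⁴
Total I = 14 681 097 mm⁴.

I_y ≈ 1.47 × 10⁷ mm⁴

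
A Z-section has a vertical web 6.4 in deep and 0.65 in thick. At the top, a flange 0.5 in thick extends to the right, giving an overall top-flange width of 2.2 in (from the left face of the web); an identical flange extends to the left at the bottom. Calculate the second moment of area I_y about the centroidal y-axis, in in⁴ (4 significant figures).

Treat the section as a set of non-overlapping primitives; coordinates are from the bounding-box lower-left.
Web: 0.65 × 6.4, A = 4.16 in², x = 1.875 in, Ī = 0.146467 in⁴.
Top flange (beyond web): 1.55 × 0.5, A = 0.775 in², x = 2.975 in, Ī = 0.155161 in⁴.
Bottom flange (beyond web): 1.55 × 0.5, A = 0.775 in², x = 0.775 in, Ī = 0.155161 in⁴.
Centroid: x̄ = ΣA·x / ΣA = 1.875 in.
Transfer each piece to the centroidal y-axis using Ī + A·d² with d = x − 1.875:
  web: d = 0 in → contributes +0.146467 in⁴
  top flange (beyond web): d = 1.1 in → contributes +1.09291 in⁴
  bottom flange (beyond web): d = -1.1 in → contributes +1.09291 in⁴
Total I = 2.33229 in⁴.

I_y ≈ 2.332 in⁴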